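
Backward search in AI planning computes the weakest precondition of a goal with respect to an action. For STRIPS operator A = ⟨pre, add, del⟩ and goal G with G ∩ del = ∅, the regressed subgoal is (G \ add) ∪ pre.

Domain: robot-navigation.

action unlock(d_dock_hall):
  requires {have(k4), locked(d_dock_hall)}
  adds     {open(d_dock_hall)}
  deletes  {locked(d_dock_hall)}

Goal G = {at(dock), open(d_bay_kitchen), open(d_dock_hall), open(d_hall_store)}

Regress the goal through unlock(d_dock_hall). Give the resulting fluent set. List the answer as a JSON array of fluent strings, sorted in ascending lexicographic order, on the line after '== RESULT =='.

Regress:
  G ∩ del = {}  (empty — regression defined)
  G \ add = {at(dock), open(d_bay_kitchen), open(d_dock_hall), open(d_hall_store)} \ {open(d_dock_hall)} = {at(dock), open(d_bay_kitchen), open(d_hall_store)}
  ∪ pre   = {at(dock), open(d_bay_kitchen), open(d_hall_store)} ∪ {have(k4), locked(d_dock_hall)}
          = {at(dock), have(k4), locked(d_dock_hall), open(d_bay_kitchen), open(d_hall_store)}

== RESULT ==
["at(dock)", "have(k4)", "locked(d_dock_hall)", "open(d_bay_kitchen)", "open(d_hall_store)"]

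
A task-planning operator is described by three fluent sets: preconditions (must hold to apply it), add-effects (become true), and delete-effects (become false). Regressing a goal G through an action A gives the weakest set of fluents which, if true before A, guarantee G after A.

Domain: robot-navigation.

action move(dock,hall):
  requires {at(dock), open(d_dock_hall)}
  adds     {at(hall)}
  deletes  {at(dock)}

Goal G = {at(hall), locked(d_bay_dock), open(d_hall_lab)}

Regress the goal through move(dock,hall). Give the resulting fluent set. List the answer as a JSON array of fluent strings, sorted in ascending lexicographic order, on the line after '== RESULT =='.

Compute (G \ add) ∪ pre:
  G ∩ del = {}  (empty — regression defined)
  G \ add = {at(hall), locked(d_bay_dock), open(d_hall_lab)} \ {at(hall)} = {locked(d_bay_dock), open(d_hall_lab)}
  ∪ pre   = {locked(d_bay_dock), open(d_hall_lab)} ∪ {at(dock), open(d_dock_hall)}
          = {at(dock), locked(d_bay_dock), open(d_dock_hall), open(d_hall_lab)}

== RESULT ==
["at(dock)", "locked(d_bay_dock)", "open(d_dock_hall)", "open(d_hall_lab)"]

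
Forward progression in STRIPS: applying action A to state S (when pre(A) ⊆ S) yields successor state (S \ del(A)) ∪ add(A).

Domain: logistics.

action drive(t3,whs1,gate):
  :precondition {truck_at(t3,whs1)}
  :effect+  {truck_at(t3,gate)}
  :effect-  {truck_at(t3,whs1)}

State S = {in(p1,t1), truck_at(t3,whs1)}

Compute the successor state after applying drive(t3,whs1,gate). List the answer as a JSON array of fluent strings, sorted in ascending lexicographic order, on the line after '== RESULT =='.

Progress:
  pre ⊆ S: {truck_at(t3,whs1)} ⊆ S  — applicable
  S \ del = {in(p1,t1)}
  ∪ add   = {in(p1,t1), truck_at(t3,gate)}

== RESULT ==
["in(p1,t1)", "truck_at(t3,gate)"]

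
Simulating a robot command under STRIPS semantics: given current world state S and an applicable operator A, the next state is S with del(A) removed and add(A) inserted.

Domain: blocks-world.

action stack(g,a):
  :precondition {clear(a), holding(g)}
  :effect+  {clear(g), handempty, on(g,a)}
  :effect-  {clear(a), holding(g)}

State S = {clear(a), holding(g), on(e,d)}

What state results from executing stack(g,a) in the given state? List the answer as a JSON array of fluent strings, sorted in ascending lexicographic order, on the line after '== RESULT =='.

Compute (S \ del) ∪ add:
  pre ⊆ S: {clear(a), holding(g)} ⊆ S  — applicable
  S \ del = {on(e,d)}
  ∪ add   = {clear(g), handempty, on(e,d), on(g,a)}

== RESULT ==
["clear(g)", "handempty", "on(e,d)", "on(g,a)"]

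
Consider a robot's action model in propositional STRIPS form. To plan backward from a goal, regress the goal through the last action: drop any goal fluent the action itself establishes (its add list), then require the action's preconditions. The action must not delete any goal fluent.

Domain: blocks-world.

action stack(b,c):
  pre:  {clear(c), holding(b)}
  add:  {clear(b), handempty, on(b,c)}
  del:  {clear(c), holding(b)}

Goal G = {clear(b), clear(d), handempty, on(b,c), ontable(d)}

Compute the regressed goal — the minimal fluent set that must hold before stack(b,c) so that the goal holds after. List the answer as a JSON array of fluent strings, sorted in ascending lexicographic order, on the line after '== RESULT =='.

Compute (G \ add) ∪ pre:
  G ∩ del = {}  (empty — regression defined)
  G \ add = {clear(b), clear(d), handempty, on(b,c), ontable(d)} \ {clear(b), handempty, on(b,c)} = {clear(d), ontable(d)}
  ∪ pre   = {clear(d), ontable(d)} ∪ {clear(c), holding(b)}
          = {clear(c), clear(d), holding(b), ontable(d)}

== RESULT ==
["clear(c)", "clear(d)", "holding(b)", "ontable(d)"]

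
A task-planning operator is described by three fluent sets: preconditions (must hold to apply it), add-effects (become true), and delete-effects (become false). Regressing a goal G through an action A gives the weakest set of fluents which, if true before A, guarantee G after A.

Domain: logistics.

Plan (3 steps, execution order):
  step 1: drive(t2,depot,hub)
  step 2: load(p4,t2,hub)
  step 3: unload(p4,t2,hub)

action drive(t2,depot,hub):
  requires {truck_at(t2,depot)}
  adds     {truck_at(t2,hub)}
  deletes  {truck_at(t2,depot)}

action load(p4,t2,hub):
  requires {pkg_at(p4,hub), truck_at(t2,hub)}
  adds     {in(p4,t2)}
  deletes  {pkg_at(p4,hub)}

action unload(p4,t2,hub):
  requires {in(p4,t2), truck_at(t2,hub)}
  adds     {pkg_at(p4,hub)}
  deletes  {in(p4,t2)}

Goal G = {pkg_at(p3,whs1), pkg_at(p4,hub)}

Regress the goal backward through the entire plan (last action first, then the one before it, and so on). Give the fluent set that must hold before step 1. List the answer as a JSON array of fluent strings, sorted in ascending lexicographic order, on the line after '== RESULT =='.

Regress step by step:
  through step 3 (unload(p4,t2,hub)): drop {pkg_at(p4,hub)}, keep {pkg_at(p3,whs1)}, require {in(p4,t2), truck_at(t2,hub)}
    → {in(p4,t2), pkg_at(p3,whs1), truck_at(t2,hub)}
  through step 2 (load(p4,t2,hub)): drop {in(p4,t2)}, keep {pkg_at(p3,whs1), truck_at(t2,hub)}, require {pkg_at(p4,hub), truck_at(t2,hub)}
    → {pkg_at(p3,whs1), pkg_at(p4,hub), truck_at(t2,hub)}
  through step 1 (drive(t2,depot,hub)): drop {truck_at(t2,hub)}, keep {pkg_at(p3,whs1), pkg_at(p4,hub)}, require {truck_at(t2,depot)}
    → {pkg_at(p3,whs1), pkg_at(p4,hub), truck_at(t2,depot)}

== RESULT ==
["pkg_at(p3,whs1)", "pkg_at(p4,hub)", "truck_at(t2,depot)"]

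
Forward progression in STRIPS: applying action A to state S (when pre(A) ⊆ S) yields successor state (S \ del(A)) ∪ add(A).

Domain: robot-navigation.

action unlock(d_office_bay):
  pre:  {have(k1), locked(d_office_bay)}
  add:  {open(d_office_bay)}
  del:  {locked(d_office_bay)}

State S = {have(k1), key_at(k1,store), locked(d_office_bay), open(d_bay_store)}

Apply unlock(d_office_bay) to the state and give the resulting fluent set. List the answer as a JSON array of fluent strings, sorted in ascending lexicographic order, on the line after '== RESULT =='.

Progress:
  pre ⊆ S: {have(k1), locked(d_office_bay)} ⊆ S  — applicable
  S \ del = {have(k1), key_at(k1,store), open(d_bay_store)}
  ∪ add   = {have(k1), key_at(k1,store), open(d_bay_store), open(d_office_bay)}

== RESULT ==
["have(k1)", "key_at(k1,store)", "open(d_bay_store)", "open(d_office_bay)"]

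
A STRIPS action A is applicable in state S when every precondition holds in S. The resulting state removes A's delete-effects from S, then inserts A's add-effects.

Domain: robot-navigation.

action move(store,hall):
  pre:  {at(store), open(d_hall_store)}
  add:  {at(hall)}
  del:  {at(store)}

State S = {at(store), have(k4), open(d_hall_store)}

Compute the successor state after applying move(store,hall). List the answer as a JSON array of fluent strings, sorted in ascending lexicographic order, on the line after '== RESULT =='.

Progress:
  pre ⊆ S: {at(store), open(d_hall_store)} ⊆ S  — applicable
  S \ del = {have(k4), open(d_hall_store)}
  ∪ add   = {at(hall), have(k4), open(d_hall_store)}

== RESULT ==
["at(hall)", "have(k4)", "open(d_hall_store)"]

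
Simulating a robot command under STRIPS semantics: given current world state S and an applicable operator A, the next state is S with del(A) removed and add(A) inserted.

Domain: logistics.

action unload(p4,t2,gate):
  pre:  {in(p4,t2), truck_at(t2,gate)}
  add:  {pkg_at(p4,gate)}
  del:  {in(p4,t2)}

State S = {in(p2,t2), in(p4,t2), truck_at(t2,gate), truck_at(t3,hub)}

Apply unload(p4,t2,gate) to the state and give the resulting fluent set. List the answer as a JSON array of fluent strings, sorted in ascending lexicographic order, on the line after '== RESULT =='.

Progress:
  pre ⊆ S: {in(p4,t2), truck_at(t2,gate)} ⊆ S  — applicable
  S \ del = {in(p2,t2), truck_at(t2,gate), truck_at(t3,hub)}
  ∪ add   = {in(p2,t2), pkg_at(p4,gate), truck_at(t2,gate), truck_at(t3,hub)}

== RESULT ==
["in(p2,t2)", "pkg_at(p4,gate)", "truck_at(t2,gate)", "truck_at(t3,hub)"]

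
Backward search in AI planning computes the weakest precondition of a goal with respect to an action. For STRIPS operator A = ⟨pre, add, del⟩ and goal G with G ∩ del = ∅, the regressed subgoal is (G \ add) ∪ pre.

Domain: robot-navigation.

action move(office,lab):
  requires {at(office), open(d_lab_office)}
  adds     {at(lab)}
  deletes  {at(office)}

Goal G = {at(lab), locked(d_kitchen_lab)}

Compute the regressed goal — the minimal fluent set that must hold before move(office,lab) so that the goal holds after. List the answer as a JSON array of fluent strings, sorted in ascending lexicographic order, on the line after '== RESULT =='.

Compute (G \ add) ∪ pre:
  G ∩ del = {}  (empty — regression defined)
  G \ add = {at(lab), locked(d_kitchen_lab)} \ {at(lab)} = {locked(d_kitchen_lab)}
  ∪ pre   = {locked(d_kitchen_lab)} ∪ {at(office), open(d_lab_office)}
          = {at(office), locked(d_kitchen_lab), open(d_lab_office)}

== RESULT ==
["at(office)", "locked(d_kitchen_lab)", "open(d_lab_office)"]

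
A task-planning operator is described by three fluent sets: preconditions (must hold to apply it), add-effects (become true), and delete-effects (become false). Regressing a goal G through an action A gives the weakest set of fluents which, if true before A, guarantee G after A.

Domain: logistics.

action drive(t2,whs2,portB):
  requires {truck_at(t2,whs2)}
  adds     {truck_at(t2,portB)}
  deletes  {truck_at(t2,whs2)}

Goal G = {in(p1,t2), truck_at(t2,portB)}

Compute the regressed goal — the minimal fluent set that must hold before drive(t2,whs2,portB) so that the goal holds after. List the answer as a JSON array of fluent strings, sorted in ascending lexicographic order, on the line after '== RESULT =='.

Regress:
  G ∩ del = {}  (empty — regression defined)
  G \ add = {in(p1,t2), truck_at(t2,portB)} \ {truck_at(t2,portB)} = {in(p1,t2)}
  ∪ pre   = {in(p1,t2)} ∪ {truck_at(t2,whs2)}
          = {in(p1,t2), truck_at(t2,whs2)}

== RESULT ==
["in(p1,t2)", "truck_at(t2,whs2)"]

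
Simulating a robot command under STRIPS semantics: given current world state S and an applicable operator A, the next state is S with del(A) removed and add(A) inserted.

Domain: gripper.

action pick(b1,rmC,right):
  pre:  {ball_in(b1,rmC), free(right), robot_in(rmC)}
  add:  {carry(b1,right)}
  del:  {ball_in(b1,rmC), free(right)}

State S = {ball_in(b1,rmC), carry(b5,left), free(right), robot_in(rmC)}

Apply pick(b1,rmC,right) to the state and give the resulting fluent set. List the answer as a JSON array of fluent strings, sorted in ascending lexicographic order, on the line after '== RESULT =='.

Progress:
  pre ⊆ S: {ball_in(b1,rmC), free(right), robot_in(rmC)} ⊆ S  — applicable
  S \ del = {carry(b5,left), robot_in(rmC)}
  ∪ add   = {carry(b1,right), carry(b5,left), robot_in(rmC)}

== RESULT ==
["carry(b1,right)", "carry(b5,left)", "robot_in(rmC)"]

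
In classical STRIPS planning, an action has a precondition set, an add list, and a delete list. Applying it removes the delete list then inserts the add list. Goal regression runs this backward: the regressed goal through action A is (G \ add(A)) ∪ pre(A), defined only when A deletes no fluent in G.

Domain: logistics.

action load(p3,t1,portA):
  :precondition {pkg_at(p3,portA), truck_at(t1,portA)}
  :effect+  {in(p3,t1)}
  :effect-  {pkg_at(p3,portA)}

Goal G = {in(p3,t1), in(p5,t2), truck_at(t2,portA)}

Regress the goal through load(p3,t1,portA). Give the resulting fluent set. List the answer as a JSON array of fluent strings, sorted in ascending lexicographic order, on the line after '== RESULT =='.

Compute (G \ add) ∪ pre:
  G ∩ del = {}  (empty — regression defined)
  G \ add = {in(p3,t1), in(p5,t2), truck_at(t2,portA)} \ {in(p3,t1)} = {in(p5,t2), truck_at(t2,portA)}
  ∪ pre   = {in(p5,t2), truck_at(t2,portA)} ∪ {pkg_at(p3,portA), truck_at(t1,portA)}
          = {in(p5,t2), pkg_at(p3,portA), truck_at(t1,portA), truck_at(t2,portA)}

== RESULT ==
["in(p5,t2)", "pkg_at(p3,portA)", "truck_at(t1,portA)", "truck_at(t2,portA)"]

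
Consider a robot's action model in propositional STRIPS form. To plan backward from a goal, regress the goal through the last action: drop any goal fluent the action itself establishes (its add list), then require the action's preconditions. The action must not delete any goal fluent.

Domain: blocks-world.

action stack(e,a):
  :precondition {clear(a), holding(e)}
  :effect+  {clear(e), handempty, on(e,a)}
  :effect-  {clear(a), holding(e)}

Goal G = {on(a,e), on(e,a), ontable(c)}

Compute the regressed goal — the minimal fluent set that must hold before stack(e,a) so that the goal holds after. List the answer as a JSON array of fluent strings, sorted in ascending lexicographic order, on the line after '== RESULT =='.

Compute (G \ add) ∪ pre:
  G ∩ del = {}  (empty — regression defined)
  G \ add = {on(a,e), on(e,a), ontable(c)} \ {clear(e), handempty, on(e,a)} = {on(a,e), ontable(c)}
  ∪ pre   = {on(a,e), ontable(c)} ∪ {clear(a), holding(e)}
          = {clear(a), holding(e), on(a,e), ontable(c)}

== RESULT ==
["clear(a)", "holding(e)", "on(a,e)", "ontable(c)"]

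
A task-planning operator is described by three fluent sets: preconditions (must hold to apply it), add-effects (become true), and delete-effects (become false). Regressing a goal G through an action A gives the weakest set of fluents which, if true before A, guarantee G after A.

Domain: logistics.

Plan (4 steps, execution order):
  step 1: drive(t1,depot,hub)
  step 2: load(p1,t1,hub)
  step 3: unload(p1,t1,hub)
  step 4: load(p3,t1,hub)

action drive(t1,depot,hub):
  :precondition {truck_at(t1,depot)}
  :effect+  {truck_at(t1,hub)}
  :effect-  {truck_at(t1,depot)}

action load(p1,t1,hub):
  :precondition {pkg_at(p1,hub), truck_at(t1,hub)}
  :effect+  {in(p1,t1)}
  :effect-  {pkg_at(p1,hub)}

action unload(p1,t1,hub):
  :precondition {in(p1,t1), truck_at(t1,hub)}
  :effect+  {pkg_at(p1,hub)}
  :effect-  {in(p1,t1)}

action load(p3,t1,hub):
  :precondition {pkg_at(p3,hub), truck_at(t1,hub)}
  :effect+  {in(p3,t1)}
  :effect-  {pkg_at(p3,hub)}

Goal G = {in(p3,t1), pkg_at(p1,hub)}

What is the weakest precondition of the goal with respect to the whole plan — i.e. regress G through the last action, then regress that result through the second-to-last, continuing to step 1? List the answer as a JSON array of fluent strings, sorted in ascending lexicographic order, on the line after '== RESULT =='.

Work backward from the goal:
  through step 4 (load(p3,t1,hub)): drop {in(p3,t1)}, keep {pkg_at(p1,hub)}, require {pkg_at(p3,hub), truck_at(t1,hub)}
    → {pkg_at(p1,hub), pkg_at(p3,hub), truck_at(t1,hub)}
  through step 3 (unload(p1,t1,hub)): drop {pkg_at(p1,hub)}, keep {pkg_at(p3,hub), truck_at(t1,hub)}, require {in(p1,t1), truck_at(t1,hub)}
    → {in(p1,t1), pkg_at(p3,hub), truck_at(t1,hub)}
  through step 2 (load(p1,t1,hub)): drop {in(p1,t1)}, keep {pkg_at(p3,hub), truck_at(t1,hub)}, require {pkg_at(p1,hub), truck_at(t1,hub)}
    → {pkg_at(p1,hub), pkg_at(p3,hub), truck_at(t1,hub)}
  through step 1 (drive(t1,depot,hub)): drop {truck_at(t1,hub)}, keep {pkg_at(p1,hub), pkg_at(p3,hub)}, require {truck_at(t1,depot)}
    → {pkg_at(p1,hub), pkg_at(p3,hub), truck_at(t1,depot)}

== RESULT ==
["pkg_at(p1,hub)", "pkg_at(p3,hub)", "truck_at(t1,depot)"]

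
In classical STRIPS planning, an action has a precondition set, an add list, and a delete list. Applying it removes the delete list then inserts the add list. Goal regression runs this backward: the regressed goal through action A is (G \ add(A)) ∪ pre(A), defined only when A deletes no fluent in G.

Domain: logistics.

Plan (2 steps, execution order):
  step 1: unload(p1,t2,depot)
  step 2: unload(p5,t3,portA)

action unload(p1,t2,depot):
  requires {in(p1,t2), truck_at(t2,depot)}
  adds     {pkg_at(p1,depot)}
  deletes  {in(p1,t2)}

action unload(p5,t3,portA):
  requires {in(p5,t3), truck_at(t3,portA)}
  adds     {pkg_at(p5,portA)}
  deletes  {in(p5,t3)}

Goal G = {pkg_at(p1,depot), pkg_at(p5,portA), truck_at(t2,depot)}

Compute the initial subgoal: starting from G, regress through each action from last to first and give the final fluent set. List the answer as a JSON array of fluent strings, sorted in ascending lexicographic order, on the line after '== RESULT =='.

Work backward from the goal:
  through step 2 (unload(p5,t3,portA)): drop {pkg_at(p5,portA)}, keep {pkg_at(p1,depot), truck_at(t2,depot)}, require {in(p5,t3), truck_at(t3,portA)}
    → {in(p5,t3), pkg_at(p1,depot), truck_at(t2,depot), truck_at(t3,portA)}
  through step 1 (unload(p1,t2,depot)): drop {pkg_at(p1,depot)}, keep {in(p5,t3), truck_at(t2,depot), truck_at(t3,portA)}, require {in(p1,t2), truck_at(t2,depot)}
    → {in(p1,t2), in(p5,t3), truck_at(t2,depot), truck_at(t3,portA)}

== RESULT ==
["in(p1,t2)", "in(p5,t3)", "truck_at(t2,depot)", "truck_at(t3,portA)"]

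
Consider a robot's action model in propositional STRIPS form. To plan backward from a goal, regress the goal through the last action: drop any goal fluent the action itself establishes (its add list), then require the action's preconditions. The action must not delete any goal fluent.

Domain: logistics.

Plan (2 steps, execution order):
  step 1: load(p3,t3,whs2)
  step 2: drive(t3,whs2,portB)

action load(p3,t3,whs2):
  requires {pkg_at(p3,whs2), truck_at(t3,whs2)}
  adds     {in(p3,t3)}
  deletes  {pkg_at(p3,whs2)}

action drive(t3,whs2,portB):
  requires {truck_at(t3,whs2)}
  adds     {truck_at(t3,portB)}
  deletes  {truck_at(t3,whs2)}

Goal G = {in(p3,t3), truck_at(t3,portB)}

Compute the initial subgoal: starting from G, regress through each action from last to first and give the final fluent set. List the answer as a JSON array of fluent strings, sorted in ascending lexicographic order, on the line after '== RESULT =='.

Work backward from the goal:
  through step 2 (drive(t3,whs2,portB)): drop {truck_at(t3,portB)}, keep {in(p3,t3)}, require {truck_at(t3,whs2)}
    → {in(p3,t3), truck_at(t3,whs2)}
  through step 1 (load(p3,t3,whs2)): drop {in(p3,t3)}, keep {truck_at(t3,whs2)}, require {pkg_at(p3,whs2), truck_at(t3,whs2)}
    → {pkg_at(p3,whs2), truck_at(t3,whs2)}

== RESULT ==
["pkg_at(p3,whs2)", "truck_at(t3,whs2)"]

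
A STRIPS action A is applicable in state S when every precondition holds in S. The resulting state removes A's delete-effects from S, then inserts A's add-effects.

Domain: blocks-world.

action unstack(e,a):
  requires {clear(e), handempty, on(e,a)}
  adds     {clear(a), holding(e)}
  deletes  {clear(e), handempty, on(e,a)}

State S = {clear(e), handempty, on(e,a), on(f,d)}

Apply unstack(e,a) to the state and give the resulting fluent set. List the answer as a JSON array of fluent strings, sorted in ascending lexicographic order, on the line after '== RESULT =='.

Compute (S \ del) ∪ add:
  pre ⊆ S: {clear(e), handempty, on(e,a)} ⊆ S  — applicable
  S \ del = {on(f,d)}
  ∪ add   = {clear(a), holding(e), on(f,d)}

== RESULT ==
["clear(a)", "holding(e)", "on(f,d)"]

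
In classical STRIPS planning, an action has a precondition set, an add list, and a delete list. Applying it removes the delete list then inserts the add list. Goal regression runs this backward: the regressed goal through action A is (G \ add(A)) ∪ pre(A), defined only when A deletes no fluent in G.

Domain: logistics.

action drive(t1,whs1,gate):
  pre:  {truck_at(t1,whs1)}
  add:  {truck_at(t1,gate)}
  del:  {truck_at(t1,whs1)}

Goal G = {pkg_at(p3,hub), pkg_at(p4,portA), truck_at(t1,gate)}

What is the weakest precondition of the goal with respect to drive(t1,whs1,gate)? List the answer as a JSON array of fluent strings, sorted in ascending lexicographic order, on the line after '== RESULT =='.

Compute (G \ add) ∪ pre:
  G ∩ del = {}  (empty — regression defined)
  G \ add = {pkg_at(p3,hub), pkg_at(p4,portA), truck_at(t1,gate)} \ {truck_at(t1,gate)} = {pkg_at(p3,hub), pkg_at(p4,portA)}
  ∪ pre   = {pkg_at(p3,hub), pkg_at(p4,portA)} ∪ {truck_at(t1,whs1)}
          = {pkg_at(p3,hub), pkg_at(p4,portA), truck_at(t1,whs1)}

== RESULT ==
["pkg_at(p3,hub)", "pkg_at(p4,portA)", "truck_at(t1,whs1)"]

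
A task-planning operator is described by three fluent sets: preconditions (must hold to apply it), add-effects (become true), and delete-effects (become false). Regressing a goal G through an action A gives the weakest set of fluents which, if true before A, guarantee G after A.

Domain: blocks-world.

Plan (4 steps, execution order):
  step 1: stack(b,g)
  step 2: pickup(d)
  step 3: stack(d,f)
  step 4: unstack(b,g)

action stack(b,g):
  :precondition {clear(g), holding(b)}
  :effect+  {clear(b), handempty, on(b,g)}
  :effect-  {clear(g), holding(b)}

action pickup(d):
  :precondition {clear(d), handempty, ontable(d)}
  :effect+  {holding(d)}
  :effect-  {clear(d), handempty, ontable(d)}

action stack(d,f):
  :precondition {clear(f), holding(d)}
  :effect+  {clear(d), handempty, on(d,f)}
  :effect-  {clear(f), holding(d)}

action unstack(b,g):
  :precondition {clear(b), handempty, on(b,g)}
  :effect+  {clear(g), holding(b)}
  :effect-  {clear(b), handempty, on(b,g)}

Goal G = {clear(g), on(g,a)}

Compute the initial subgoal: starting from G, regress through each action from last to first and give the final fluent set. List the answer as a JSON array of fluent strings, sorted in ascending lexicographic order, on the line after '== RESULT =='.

Regress step by step:
  through step 4 (unstack(b,g)): drop {clear(g)}, keep {on(g,a)}, require {clear(b), handempty, on(b,g)}
    → {clear(b), handempty, on(b,g), on(g,a)}
  through step 3 (stack(d,f)): drop {handempty}, keep {clear(b), on(b,g), on(g,a)}, require {clear(f), holding(d)}
    → {clear(b), clear(f), holding(d), on(b,g), on(g,a)}
  through step 2 (pickup(d)): drop {holding(d)}, keep {clear(b), clear(f), on(b,g), on(g,a)}, require {clear(d), handempty, ontable(d)}
    → {clear(b), clear(d), clear(f), handempty, on(b,g), on(g,a), ontable(d)}
  through step 1 (stack(b,g)): drop {clear(b), handempty, on(b,g)}, keep {clear(d), clear(f), on(g,a), ontable(d)}, require {clear(g), holding(b)}
    → {clear(d), clear(f), clear(g), holding(b), on(g,a), ontable(d)}

== RESULT ==
["clear(d)", "clear(f)", "clear(g)", "holding(b)", "on(g,a)", "ontable(d)"]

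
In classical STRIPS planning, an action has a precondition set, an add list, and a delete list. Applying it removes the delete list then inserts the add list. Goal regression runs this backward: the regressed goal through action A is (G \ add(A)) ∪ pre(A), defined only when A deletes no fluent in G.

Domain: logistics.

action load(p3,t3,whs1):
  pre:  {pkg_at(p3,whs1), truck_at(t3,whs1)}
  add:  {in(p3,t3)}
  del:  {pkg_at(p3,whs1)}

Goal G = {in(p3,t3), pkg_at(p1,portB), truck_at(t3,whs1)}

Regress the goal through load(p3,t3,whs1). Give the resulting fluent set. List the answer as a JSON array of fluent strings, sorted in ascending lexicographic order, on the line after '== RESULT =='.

Regress:
  G ∩ del = {}  (empty — regression defined)
  G \ add = {in(p3,t3), pkg_at(p1,portB), truck_at(t3,whs1)} \ {in(p3,t3)} = {pkg_at(p1,portB), truck_at(t3,whs1)}
  ∪ pre   = {pkg_at(p1,portB), truck_at(t3,whs1)} ∪ {pkg_at(p3,whs1), truck_at(t3,whs1)}
          = {pkg_at(p1,portB), pkg_at(p3,whs1), truck_at(t3,whs1)}

== RESULT ==
["pkg_at(p1,portB)", "pkg_at(p3,whs1)", "truck_at(t3,whs1)"]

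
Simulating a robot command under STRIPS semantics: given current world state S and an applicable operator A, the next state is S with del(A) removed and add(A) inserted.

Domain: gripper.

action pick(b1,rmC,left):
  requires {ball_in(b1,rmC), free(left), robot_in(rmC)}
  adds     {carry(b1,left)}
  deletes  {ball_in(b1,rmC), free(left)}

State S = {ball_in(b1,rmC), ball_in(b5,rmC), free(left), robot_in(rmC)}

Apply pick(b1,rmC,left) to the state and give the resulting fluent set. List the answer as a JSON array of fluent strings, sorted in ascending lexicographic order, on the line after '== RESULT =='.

Compute (S \ del) ∪ add:
  pre ⊆ S: {ball_in(b1,rmC), free(left), robot_in(rmC)} ⊆ S  — applicable
  S \ del = {ball_in(b5,rmC), robot_in(rmC)}
  ∪ add   = {ball_in(b5,rmC), carry(b1,left), robot_in(rmC)}

== RESULT ==
["ball_in(b5,rmC)", "carry(b1,left)", "robot_in(rmC)"]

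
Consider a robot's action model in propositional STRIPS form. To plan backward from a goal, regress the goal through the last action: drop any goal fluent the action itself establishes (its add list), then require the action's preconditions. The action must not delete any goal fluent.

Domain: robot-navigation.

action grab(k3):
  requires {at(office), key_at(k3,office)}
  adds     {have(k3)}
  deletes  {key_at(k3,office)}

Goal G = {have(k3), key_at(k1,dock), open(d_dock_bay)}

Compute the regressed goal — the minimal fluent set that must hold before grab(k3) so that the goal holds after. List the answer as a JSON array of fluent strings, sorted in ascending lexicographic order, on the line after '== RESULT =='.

Regress:
  G ∩ del = {}  (empty — regression defined)
  G \ add = {have(k3), key_at(k1,dock), open(d_dock_bay)} \ {have(k3)} = {key_at(k1,dock), open(d_dock_bay)}
  ∪ pre   = {key_at(k1,dock), open(d_dock_bay)} ∪ {at(office), key_at(k3,office)}
          = {at(office), key_at(k1,dock), key_at(k3,office), open(d_dock_bay)}

== RESULT ==
["at(office)", "key_at(k1,dock)", "key_at(k3,office)", "open(d_dock_bay)"]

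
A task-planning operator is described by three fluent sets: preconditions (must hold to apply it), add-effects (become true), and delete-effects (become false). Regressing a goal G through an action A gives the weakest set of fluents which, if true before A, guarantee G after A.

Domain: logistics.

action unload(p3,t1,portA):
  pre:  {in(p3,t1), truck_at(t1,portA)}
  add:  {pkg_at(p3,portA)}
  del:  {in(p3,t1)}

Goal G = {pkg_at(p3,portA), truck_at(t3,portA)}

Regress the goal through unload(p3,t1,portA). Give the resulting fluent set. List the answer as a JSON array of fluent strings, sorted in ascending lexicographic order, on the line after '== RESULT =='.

Regress:
  G ∩ del = {}  (empty — regression defined)
  G \ add = {pkg_at(p3,portA), truck_at(t3,portA)} \ {pkg_at(p3,portA)} = {truck_at(t3,portA)}
  ∪ pre   = {truck_at(t3,portA)} ∪ {in(p3,t1), truck_at(t1,portA)}
          = {in(p3,t1), truck_at(t1,portA), truck_at(t3,portA)}

== RESULT ==
["in(p3,t1)", "truck_at(t1,portA)", "truck_at(t3,portA)"]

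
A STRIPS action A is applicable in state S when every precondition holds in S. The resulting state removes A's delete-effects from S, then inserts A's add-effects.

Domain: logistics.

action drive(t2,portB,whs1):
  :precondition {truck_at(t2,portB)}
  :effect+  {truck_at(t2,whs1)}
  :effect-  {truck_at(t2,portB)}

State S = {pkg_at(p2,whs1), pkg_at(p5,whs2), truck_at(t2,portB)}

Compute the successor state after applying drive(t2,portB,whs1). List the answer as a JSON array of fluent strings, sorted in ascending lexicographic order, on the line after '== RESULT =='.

Progress:
  pre ⊆ S: {truck_at(t2,portB)} ⊆ S  — applicable
  S \ del = {pkg_at(p2,whs1), pkg_at(p5,whs2)}
  ∪ add   = {pkg_at(p2,whs1), pkg_at(p5,whs2), truck_at(t2,whs1)}

== RESULT ==
["pkg_at(p2,whs1)", "pkg_at(p5,whs2)", "truck_at(t2,whs1)"]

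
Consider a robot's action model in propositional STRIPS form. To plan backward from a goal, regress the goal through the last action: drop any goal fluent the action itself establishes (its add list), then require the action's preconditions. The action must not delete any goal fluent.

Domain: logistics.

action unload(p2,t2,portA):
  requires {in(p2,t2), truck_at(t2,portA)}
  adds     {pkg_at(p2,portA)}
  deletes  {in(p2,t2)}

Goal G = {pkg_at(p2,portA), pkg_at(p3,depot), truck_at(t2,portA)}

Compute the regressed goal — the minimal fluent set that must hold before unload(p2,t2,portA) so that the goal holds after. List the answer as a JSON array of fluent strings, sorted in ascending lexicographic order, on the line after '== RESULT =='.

Compute (G \ add) ∪ pre:
  G ∩ del = {}  (empty — regression defined)
  G \ add = {pkg_at(p2,portA), pkg_at(p3,depot), truck_at(t2,portA)} \ {pkg_at(p2,portA)} = {pkg_at(p3,depot), truck_at(t2,portA)}
  ∪ pre   = {pkg_at(p3,depot), truck_at(t2,portA)} ∪ {in(p2,t2), truck_at(t2,portA)}
          = {in(p2,t2), pkg_at(p3,depot), truck_at(t2,portA)}

== RESULT ==
["in(p2,t2)", "pkg_at(p3,depot)", "truck_at(t2,portA)"]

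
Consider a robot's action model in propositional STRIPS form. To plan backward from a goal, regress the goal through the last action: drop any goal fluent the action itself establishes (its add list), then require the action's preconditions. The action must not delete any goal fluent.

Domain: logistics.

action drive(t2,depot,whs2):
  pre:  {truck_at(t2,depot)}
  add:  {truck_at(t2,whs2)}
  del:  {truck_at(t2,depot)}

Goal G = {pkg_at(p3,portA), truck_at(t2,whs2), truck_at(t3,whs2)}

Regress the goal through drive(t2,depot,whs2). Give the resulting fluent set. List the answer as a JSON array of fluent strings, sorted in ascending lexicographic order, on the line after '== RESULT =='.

Regress:
  G ∩ del = {}  (empty — regression defined)
  G \ add = {pkg_at(p3,portA), truck_at(t2,whs2), truck_at(t3,whs2)} \ {truck_at(t2,whs2)} = {pkg_at(p3,portA), truck_at(t3,whs2)}
  ∪ pre   = {pkg_at(p3,portA), truck_at(t3,whs2)} ∪ {truck_at(t2,depot)}
          = {pkg_at(p3,portA), truck_at(t2,depot), truck_at(t3,whs2)}

== RESULT ==
["pkg_at(p3,portA)", "truck_at(t2,depot)", "truck_at(t3,whs2)"]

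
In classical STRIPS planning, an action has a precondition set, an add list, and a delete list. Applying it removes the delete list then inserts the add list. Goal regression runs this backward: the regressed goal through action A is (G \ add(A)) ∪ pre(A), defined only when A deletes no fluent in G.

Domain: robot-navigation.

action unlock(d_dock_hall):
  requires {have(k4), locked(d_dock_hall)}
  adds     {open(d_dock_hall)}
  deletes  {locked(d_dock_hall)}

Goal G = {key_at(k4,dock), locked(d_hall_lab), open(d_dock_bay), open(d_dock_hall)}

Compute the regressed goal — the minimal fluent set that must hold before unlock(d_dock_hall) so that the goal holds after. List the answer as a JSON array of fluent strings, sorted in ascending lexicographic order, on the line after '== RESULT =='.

Compute (G \ add) ∪ pre:
  G ∩ del = {}  (empty — regression defined)
  G \ add = {key_at(k4,dock), locked(d_hall_lab), open(d_dock_bay), open(d_dock_hall)} \ {open(d_dock_hall)} = {key_at(k4,dock), locked(d_hall_lab), open(d_dock_bay)}
  ∪ pre   = {key_at(k4,dock), locked(d_hall_lab), open(d_dock_bay)} ∪ {have(k4), locked(d_dock_hall)}
          = {have(k4), key_at(k4,dock), locked(d_dock_hall), locked(d_hall_lab), open(d_dock_bay)}

== RESULT ==
["have(k4)", "key_at(k4,dock)", "locked(d_dock_hall)", "locked(d_hall_lab)", "open(d_dock_bay)"]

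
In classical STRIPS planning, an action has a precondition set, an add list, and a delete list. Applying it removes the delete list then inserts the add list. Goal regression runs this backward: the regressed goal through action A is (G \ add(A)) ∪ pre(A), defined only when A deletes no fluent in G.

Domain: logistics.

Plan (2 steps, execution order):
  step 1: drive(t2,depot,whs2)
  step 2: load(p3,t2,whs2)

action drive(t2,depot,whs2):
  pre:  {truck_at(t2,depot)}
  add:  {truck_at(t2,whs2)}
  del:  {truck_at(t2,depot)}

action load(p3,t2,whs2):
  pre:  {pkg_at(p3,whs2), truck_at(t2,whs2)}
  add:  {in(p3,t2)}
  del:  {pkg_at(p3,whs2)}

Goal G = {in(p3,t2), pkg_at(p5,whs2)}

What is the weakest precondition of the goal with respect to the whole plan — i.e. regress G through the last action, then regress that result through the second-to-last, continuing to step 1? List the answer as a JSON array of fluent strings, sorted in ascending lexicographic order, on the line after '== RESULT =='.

Regress step by step:
  through step 2 (load(p3,t2,whs2)): drop {in(p3,t2)}, keep {pkg_at(p5,whs2)}, require {pkg_at(p3,whs2), truck_at(t2,whs2)}
    → {pkg_at(p3,whs2), pkg_at(p5,whs2), truck_at(t2,whs2)}
  through step 1 (drive(t2,depot,whs2)): drop {truck_at(t2,whs2)}, keep {pkg_at(p3,whs2), pkg_at(p5,whs2)}, require {truck_at(t2,depot)}
    → {pkg_at(p3,whs2), pkg_at(p5,whs2), truck_at(t2,depot)}

== RESULT ==
["pkg_at(p3,whs2)", "pkg_at(p5,whs2)", "truck_at(t2,depot)"]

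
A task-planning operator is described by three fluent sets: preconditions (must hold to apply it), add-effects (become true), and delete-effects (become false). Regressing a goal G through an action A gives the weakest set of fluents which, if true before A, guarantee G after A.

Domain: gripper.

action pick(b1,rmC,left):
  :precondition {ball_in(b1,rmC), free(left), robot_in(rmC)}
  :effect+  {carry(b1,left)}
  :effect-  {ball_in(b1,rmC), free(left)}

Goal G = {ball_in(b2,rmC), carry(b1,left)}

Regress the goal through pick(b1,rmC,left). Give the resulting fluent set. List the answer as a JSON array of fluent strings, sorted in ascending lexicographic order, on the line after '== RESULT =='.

Regress:
  G ∩ del = {}  (empty — regression defined)
  G \ add = {ball_in(b2,rmC), carry(b1,left)} \ {carry(b1,left)} = {ball_in(b2,rmC)}
  ∪ pre   = {ball_in(b2,rmC)} ∪ {ball_in(b1,rmC), free(left), robot_in(rmC)}
          = {ball_in(b1,rmC), ball_in(b2,rmC), free(left), robot_in(rmC)}

== RESULT ==
["ball_in(b1,rmC)", "ball_in(b2,rmC)", "free(left)", "robot_in(rmC)"]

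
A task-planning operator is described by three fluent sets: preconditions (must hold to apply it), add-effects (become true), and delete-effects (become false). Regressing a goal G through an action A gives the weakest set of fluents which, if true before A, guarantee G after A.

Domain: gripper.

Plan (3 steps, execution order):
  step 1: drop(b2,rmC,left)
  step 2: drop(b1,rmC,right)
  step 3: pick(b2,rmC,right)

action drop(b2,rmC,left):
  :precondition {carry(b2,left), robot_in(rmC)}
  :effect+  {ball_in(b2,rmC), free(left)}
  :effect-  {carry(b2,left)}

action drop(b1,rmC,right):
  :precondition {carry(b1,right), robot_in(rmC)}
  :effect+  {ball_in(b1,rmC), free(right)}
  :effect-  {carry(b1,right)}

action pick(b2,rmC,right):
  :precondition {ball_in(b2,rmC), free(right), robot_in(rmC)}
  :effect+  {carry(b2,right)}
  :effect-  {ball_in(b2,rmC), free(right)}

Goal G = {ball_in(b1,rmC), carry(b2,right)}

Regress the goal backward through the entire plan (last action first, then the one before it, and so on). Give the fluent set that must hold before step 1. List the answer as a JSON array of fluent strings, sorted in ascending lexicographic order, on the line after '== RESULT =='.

Work backward from the goal:
  through step 3 (pick(b2,rmC,right)): drop {carry(b2,right)}, keep {ball_in(b1,rmC)}, require {ball_in(b2,rmC), free(right), robot_in(rmC)}
    → {ball_in(b1,rmC), ball_in(b2,rmC), free(right), robot_in(rmC)}
  through step 2 (drop(b1,rmC,right)): drop {ball_in(b1,rmC), free(right)}, keep {ball_in(b2,rmC), robot_in(rmC)}, require {carry(b1,right), robot_in(rmC)}
    → {ball_in(b2,rmC), carry(b1,right), robot_in(rmC)}
  through step 1 (drop(b2,rmC,left)): drop {ball_in(b2,rmC)}, keep {carry(b1,right), robot_in(rmC)}, require {carry(b2,left), robot_in(rmC)}
    → {carry(b1,right), carry(b2,left), robot_in(rmC)}

== RESULT ==
["carry(b1,right)", "carry(b2,left)", "robot_in(rmC)"]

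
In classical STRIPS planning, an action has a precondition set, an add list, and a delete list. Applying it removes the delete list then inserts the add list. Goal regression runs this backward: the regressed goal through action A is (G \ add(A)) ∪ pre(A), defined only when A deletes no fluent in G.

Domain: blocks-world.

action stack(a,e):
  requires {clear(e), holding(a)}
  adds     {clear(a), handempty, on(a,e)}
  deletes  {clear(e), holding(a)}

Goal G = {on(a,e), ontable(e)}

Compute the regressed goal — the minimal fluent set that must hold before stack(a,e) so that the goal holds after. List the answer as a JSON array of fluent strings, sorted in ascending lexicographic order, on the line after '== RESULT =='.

Compute (G \ add) ∪ pre:
  G ∩ del = {}  (empty — regression defined)
  G \ add = {on(a,e), ontable(e)} \ {clear(a), handempty, on(a,e)} = {ontable(e)}
  ∪ pre   = {ontable(e)} ∪ {clear(e), holding(a)}
          = {clear(e), holding(a), ontable(e)}

== RESULT ==
["clear(e)", "holding(a)", "ontable(e)"]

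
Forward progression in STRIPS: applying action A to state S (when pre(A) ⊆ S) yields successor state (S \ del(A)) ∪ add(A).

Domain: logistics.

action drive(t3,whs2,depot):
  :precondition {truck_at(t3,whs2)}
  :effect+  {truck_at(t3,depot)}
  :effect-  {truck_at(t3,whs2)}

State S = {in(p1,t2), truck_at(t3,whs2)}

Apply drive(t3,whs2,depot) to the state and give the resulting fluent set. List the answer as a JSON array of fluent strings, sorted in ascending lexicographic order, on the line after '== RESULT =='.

Compute (S \ del) ∪ add:
  pre ⊆ S: {truck_at(t3,whs2)} ⊆ S  — applicable
  S \ del = {in(p1,t2)}
  ∪ add   = {in(p1,t2), truck_at(t3,depot)}

== RESULT ==
["in(p1,t2)", "truck_at(t3,depot)"]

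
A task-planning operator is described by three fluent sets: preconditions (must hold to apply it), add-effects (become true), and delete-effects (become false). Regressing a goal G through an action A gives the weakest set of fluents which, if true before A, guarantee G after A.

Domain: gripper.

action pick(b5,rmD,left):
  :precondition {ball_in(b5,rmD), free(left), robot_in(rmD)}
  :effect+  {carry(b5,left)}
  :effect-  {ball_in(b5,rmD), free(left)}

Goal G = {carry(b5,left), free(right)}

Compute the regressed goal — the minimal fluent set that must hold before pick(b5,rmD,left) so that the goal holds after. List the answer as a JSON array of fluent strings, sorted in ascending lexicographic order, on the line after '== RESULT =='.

Compute (G \ add) ∪ pre:
  G ∩ del = {}  (empty — regression defined)
  G \ add = {carry(b5,left), free(right)} \ {carry(b5,left)} = {free(right)}
  ∪ pre   = {free(right)} ∪ {ball_in(b5,rmD), free(left), robot_in(rmD)}
          = {ball_in(b5,rmD), free(left), free(right), robot_in(rmD)}

== RESULT ==
["ball_in(b5,rmD)", "free(left)", "free(right)", "robot_in(rmD)"]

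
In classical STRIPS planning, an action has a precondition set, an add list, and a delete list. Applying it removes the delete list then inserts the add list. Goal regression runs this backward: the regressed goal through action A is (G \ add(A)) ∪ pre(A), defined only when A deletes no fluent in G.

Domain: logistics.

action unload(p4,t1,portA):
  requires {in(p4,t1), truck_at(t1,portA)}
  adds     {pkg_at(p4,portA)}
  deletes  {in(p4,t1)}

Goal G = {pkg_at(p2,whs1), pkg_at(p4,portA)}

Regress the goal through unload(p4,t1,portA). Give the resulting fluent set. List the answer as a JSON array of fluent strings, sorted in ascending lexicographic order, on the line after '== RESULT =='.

Compute (G \ add) ∪ pre:
  G ∩ del = {}  (empty — regression defined)
  G \ add = {pkg_at(p2,whs1), pkg_at(p4,portA)} \ {pkg_at(p4,portA)} = {pkg_at(p2,whs1)}
  ∪ pre   = {pkg_at(p2,whs1)} ∪ {in(p4,t1), truck_at(t1,portA)}
          = {in(p4,t1), pkg_at(p2,whs1), truck_at(t1,portA)}

== RESULT ==
["in(p4,t1)", "pkg_at(p2,whs1)", "truck_at(t1,portA)"]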